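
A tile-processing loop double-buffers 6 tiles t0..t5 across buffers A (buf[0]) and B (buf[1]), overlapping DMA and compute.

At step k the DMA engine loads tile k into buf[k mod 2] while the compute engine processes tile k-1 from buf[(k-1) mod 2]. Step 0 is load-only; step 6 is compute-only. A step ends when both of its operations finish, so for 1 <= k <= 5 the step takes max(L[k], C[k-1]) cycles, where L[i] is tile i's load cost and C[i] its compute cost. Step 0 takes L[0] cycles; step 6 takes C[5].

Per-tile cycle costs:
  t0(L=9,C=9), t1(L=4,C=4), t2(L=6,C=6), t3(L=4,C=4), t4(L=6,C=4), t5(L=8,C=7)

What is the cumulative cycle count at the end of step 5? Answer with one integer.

k=0 load=t0/9c comp=- wait=9 total=9
k=1 load=t1/4c comp=t0/9c wait=9 total=18
k=2 load=t2/6c comp=t1/4c wait=6 total=24
k=3 load=t3/4c comp=t2/6c wait=6 total=30
k=4 load=t4/6c comp=t3/4c wait=6 total=36
k=5 load=t5/8c comp=t4/4c wait=8 total=44
k=6 load=- comp=t5/7c wait=7 total=51

end_cycle[5] = 44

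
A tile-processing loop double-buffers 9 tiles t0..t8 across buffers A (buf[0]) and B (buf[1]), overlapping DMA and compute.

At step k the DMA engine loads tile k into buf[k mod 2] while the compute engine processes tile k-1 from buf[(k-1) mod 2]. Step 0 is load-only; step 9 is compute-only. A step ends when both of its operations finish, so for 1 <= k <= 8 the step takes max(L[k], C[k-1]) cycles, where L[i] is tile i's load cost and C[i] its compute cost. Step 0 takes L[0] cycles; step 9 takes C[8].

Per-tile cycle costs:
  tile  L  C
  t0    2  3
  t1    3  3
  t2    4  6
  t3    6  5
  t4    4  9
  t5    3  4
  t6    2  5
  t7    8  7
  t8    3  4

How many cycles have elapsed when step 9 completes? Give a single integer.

step 0: L[0]=2 → dur=2, Σ=2 | A=load:t0 B=idle [load-only]
step 1: L[1]=3 C[0]=3 → dur=3, Σ=5 | A=compute:t0 B=load:t1 [tied]
step 2: L[2]=4 C[1]=3 → dur=4, Σ=9 | A=load:t2 B=compute:t1 [load-bound]
step 3: L[3]=6 C[2]=6 → dur=6, Σ=15 | A=compute:t2 B=load:t3 [tied]
step 4: L[4]=4 C[3]=5 → dur=5, Σ=20 | A=load:t4 B=compute:t3 [compute-bound]
step 5: L[5]=3 C[4]=9 → dur=9, Σ=29 | A=compute:t4 B=load:t5 [compute-bound]
step 6: L[6]=2 C[5]=4 → dur=4, Σ=33 | A=load:t6 B=compute:t5 [compute-bound]
step 7: L[7]=8 C[6]=5 → dur=8, Σ=41 | A=compute:t6 B=load:t7 [load-bound]
step 8: L[8]=3 C[7]=7 → dur=7, Σ=48 | A=load:t8 B=compute:t7 [compute-bound]
step 9: C[8]=4 → dur=4, Σ=52 | A=compute:t8 B=idle [compute-only]

end_cycle[9] = 52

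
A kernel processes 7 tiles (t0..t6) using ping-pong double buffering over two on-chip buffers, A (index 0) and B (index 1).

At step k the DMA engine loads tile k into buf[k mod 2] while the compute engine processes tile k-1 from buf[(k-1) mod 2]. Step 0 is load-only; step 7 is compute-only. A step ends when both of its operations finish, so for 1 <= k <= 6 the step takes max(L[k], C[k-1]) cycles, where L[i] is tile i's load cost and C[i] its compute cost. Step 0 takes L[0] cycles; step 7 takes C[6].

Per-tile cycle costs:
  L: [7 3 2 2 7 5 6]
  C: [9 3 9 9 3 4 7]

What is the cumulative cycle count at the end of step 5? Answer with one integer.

[0] DMA t0→A (7c) ∥ CU idle ⇒ 7c, clock 7
[1] DMA t1→B (3c) ∥ CU A:t0 (9c) ⇒ 9c, clock 16
[2] DMA t2→A (2c) ∥ CU B:t1 (3c) ⇒ 3c, clock 19
[3] DMA t3→B (2c) ∥ CU A:t2 (9c) ⇒ 9c, clock 28
[4] DMA t4→A (7c) ∥ CU B:t3 (9c) ⇒ 9c, clock 37
[5] DMA t5→B (5c) ∥ CU A:t4 (3c) ⇒ 5c, clock 42
[6] DMA t6→A (6c) ∥ CU B:t5 (4c) ⇒ 6c, clock 48
[7] DMA idle ∥ CU A:t6 (7c) ⇒ 7c, clock 55

end_cycle[5] = 42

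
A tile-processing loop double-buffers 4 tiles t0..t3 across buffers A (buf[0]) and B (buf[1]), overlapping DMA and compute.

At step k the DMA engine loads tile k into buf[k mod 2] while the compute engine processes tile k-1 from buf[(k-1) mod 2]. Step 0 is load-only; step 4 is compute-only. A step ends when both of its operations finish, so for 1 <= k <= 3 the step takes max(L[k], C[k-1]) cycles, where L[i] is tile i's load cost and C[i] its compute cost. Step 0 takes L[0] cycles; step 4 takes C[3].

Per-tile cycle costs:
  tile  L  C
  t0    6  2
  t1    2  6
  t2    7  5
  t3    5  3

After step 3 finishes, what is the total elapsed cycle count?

k=0 load=t0/6c comp=- wait=6 total=6
k=1 load=t1/2c comp=t0/2c wait=2 total=8
k=2 load=t2/7c comp=t1/6c wait=7 total=15
k=3 load=t3/5c comp=t2/5c wait=5 total=20
k=4 load=- comp=t3/3c wait=3 total=23

end_cycle[3] = 20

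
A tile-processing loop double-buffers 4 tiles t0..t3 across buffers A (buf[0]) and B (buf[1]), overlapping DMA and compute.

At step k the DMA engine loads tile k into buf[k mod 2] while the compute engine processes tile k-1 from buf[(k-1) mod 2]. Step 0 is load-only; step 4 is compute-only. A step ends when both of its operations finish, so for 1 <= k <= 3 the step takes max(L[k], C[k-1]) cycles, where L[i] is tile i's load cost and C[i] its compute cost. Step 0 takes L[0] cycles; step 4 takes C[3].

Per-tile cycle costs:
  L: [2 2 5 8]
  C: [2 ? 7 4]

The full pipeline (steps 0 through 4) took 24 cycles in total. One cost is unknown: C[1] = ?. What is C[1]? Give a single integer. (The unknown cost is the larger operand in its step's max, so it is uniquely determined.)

step 0 | dur = L[0]=2 = 2
step 1 | dur = max(L[1]=2, C[0]=2) = 2
step 2 | dur = max(L[2]=5, C[1]=?) = C[1]  (unknown; binding)
step 3 | dur = max(L[3]=8, C[2]=7) = 8
step 4 | dur = C[3]=4 = 4
sum of known step durations = 16
dur[2] = total - known = 24 - 16 = 8
C[1] is the binding max in step 2, so C[1] = dur[2] = 8

C[1] = 8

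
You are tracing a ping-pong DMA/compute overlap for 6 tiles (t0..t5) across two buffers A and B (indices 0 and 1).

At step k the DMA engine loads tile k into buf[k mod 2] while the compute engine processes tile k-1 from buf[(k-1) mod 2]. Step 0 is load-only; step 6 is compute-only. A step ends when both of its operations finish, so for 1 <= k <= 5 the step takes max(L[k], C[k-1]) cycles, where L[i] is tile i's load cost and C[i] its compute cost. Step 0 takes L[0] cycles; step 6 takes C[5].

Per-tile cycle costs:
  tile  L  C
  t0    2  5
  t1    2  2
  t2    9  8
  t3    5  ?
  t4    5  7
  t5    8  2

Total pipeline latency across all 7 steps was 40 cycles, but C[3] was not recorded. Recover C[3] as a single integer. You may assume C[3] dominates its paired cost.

step 0: dur = L[0]=2 = 2
step 1: dur = max(L[1]=2, C[0]=5) = 5
step 2: dur = max(L[2]=9, C[1]=2) = 9
step 3: dur = max(L[3]=5, C[2]=8) = 8
step 4: dur = max(L[4]=5, C[3]=?) = C[3]  (unknown; binding)
step 5: dur = max(L[5]=8, C[4]=7) = 8
step 6: dur = C[5]=2 = 2
sum of known step durations = 34
dur[4] = total - known = 40 - 34 = 6
C[3] is the binding max in step 4, so C[3] = dur[4] = 6

C[3] = 6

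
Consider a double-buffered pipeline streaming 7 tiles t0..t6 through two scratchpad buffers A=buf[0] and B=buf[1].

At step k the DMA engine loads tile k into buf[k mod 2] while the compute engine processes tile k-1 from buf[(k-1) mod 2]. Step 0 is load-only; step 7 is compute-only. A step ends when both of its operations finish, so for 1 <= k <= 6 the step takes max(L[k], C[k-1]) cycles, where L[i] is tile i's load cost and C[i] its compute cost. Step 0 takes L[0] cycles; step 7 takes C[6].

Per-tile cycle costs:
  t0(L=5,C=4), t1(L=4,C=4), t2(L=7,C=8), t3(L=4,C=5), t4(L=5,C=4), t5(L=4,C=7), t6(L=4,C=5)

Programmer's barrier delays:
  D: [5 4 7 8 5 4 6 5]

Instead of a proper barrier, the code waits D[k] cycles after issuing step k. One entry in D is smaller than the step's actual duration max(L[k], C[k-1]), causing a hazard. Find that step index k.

step 0: need L[0]=5 = 5; D[0]=5 ok
step 1: need max(L[1]=4,C[0]=4) = 4; D[1]=4 ok
step 2: need max(L[2]=7,C[1]=4) = 7; D[2]=7 ok
step 3: need max(L[3]=4,C[2]=8) = 8; D[3]=8 ok
step 4: need max(L[4]=5,C[3]=5) = 5; D[4]=5 ok
step 5: need max(L[5]=4,C[4]=4) = 4; D[5]=4 ok
step 6: need max(L[6]=4,C[5]=7) = 7; D[6]=6 SHORT
step 7: need C[6]=5 = 5; D[7]=5 ok

hazard at step 6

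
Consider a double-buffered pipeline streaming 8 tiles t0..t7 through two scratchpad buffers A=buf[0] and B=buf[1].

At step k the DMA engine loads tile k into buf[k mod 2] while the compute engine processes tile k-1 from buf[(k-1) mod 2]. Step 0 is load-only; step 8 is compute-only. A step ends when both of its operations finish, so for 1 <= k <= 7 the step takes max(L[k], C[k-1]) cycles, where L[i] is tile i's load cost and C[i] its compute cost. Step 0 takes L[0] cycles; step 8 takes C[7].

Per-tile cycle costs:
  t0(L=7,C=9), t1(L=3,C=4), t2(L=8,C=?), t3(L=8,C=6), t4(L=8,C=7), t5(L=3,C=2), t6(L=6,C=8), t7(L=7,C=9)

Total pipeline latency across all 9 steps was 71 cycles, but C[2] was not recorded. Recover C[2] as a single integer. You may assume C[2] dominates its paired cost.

C[2] = 9

step 0 | dur = L[0]=7 = 7
step 1 | dur = max(L[1]=3, C[0]=9) = 9
step 2 | dur = max(L[2]=8, C[1]=4) = 8
step 3 | dur = max(L[3]=8, C[2]=?) = C[2]  (unknown; binding)
step 4 | dur = max(L[4]=8, C[3]=6) = 8
step 5 | dur = max(L[5]=3, C[4]=7) = 7
step 6 | dur = max(L[6]=6, C[5]=2) = 6
step 7 | dur = max(L[7]=7, C[6]=8) = 8
step 8 | dur = C[7]=9 = 9
sum of known step durations = 62
dur[3] = total - known = 71 - 62 = 9
C[2] is the binding max in step 3, so C[2] = dur[3] = 9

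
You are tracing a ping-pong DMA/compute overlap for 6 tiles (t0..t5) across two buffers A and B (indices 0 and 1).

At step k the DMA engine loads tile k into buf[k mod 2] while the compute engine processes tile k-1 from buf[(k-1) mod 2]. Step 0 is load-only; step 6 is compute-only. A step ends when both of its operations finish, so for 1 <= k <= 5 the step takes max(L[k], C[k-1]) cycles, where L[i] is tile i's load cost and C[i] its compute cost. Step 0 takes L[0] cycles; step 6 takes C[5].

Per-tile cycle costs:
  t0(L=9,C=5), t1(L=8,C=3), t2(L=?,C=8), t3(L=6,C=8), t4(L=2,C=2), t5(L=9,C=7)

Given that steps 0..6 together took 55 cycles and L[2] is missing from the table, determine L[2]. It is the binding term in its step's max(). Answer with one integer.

step 0 | dur = L[0]=9 = 9
step 1 | dur = max(L[1]=8, C[0]=5) = 8
step 2 | dur = max(L[2]=?, C[1]=3) = L[2]  (unknown; binding)
step 3 | dur = max(L[3]=6, C[2]=8) = 8
step 4 | dur = max(L[4]=2, C[3]=8) = 8
step 5 | dur = max(L[5]=9, C[4]=2) = 9
step 6 | dur = C[5]=7 = 7
sum of known step durations = 49
dur[2] = total - known = 55 - 49 = 6
L[2] is the binding max in step 2, so L[2] = dur[2] = 6

L[2] = 6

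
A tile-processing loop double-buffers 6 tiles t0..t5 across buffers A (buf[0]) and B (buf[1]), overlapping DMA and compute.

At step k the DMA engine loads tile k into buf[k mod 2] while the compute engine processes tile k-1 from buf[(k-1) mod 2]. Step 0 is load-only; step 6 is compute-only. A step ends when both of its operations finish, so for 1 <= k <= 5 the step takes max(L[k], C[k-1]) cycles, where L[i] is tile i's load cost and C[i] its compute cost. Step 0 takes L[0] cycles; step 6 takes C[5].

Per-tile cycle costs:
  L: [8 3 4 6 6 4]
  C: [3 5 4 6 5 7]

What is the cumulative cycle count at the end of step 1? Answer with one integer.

[0] DMA t0→A (8c) ∥ CU idle ⇒ 8c, clock 8
[1] DMA t1→B (3c) ∥ CU A:t0 (3c) ⇒ 3c, clock 11
[2] DMA t2→A (4c) ∥ CU B:t1 (5c) ⇒ 5c, clock 16
[3] DMA t3→B (6c) ∥ CU A:t2 (4c) ⇒ 6c, clock 22
[4] DMA t4→A (6c) ∥ CU B:t3 (6c) ⇒ 6c, clock 28
[5] DMA t5→B (4c) ∥ CU A:t4 (5c) ⇒ 5c, clock 33
[6] DMA idle ∥ CU B:t5 (7c) ⇒ 7c, clock 40

end_cycle[1] = 11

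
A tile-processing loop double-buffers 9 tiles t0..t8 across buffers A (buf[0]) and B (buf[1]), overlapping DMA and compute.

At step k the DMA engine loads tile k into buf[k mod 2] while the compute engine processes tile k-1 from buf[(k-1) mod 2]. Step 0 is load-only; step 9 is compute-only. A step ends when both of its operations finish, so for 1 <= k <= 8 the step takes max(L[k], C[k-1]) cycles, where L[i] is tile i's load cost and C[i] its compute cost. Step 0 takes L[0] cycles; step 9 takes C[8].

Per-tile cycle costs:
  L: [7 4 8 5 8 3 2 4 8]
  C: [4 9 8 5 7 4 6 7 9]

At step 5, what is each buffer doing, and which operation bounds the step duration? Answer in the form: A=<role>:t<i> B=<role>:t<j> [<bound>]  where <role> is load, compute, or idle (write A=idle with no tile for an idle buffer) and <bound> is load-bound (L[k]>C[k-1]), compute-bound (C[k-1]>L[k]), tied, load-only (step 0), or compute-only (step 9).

step 5: A=compute:t4 B=load:t5 [compute-bound]

[0] DMA t0→A (7c) ∥ CU idle ⇒ 7c, clock 7
[1] DMA t1→B (4c) ∥ CU A:t0 (4c) ⇒ 4c, clock 11
[2] DMA t2→A (8c) ∥ CU B:t1 (9c) ⇒ 9c, clock 20
[3] DMA t3→B (5c) ∥ CU A:t2 (8c) ⇒ 8c, clock 28
[4] DMA t4→A (8c) ∥ CU B:t3 (5c) ⇒ 8c, clock 36
[5] DMA t5→B (3c) ∥ CU A:t4 (7c) ⇒ 7c, clock 43
[6] DMA t6→A (2c) ∥ CU B:t5 (4c) ⇒ 4c, clock 47
[7] DMA t7→B (4c) ∥ CU A:t6 (6c) ⇒ 6c, clock 53
[8] DMA t8→A (8c) ∥ CU B:t7 (7c) ⇒ 8c, clock 61
[9] DMA idle ∥ CU A:t8 (9c) ⇒ 9c, clock 70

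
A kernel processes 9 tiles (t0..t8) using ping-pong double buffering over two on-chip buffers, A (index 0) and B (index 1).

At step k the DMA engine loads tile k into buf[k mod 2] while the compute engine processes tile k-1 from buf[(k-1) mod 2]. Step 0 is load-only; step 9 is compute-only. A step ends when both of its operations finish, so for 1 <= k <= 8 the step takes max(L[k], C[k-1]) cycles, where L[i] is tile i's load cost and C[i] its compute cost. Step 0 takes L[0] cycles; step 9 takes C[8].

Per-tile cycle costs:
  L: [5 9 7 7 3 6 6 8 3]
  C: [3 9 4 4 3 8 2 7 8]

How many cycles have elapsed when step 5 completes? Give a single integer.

  0. 5=5c; end=5; A:t0 B:-
  1. max(9,3)=9c; end=14; A:t0 B:t1
  2. max(7,9)=9c; end=23; A:t2 B:t1
  3. max(7,4)=7c; end=30; A:t2 B:t3
  4. max(3,4)=4c; end=34; A:t4 B:t3
  5. max(6,3)=6c; end=40; A:t4 B:t5
  6. max(6,8)=8c; end=48; A:t6 B:t5
  7. max(8,2)=8c; end=56; A:t6 B:t7
  8. max(3,7)=7c; end=63; A:t8 B:t7
  9. 8=8c; end=71; A:t8 B:t7

end_cycle[5] = 40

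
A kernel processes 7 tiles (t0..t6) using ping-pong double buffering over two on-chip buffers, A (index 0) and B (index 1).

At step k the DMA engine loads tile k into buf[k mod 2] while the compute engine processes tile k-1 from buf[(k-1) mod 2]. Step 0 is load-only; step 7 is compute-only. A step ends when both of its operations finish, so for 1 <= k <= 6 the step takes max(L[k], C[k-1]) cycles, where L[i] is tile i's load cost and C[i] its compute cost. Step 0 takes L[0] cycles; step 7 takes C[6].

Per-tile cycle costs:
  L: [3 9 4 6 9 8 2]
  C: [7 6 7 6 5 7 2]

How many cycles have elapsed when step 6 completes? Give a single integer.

end_cycle[6] = 49

step 0: L[0]=3 → dur=3, Σ=3 | A=load:t0 B=idle [load-only]
step 1: L[1]=9 C[0]=7 → dur=9, Σ=12 | A=compute:t0 B=load:t1 [load-bound]
step 2: L[2]=4 C[1]=6 → dur=6, Σ=18 | A=load:t2 B=compute:t1 [compute-bound]
step 3: L[3]=6 C[2]=7 → dur=7, Σ=25 | A=compute:t2 B=load:t3 [compute-bound]
step 4: L[4]=9 C[3]=6 → dur=9, Σ=34 | A=load:t4 B=compute:t3 [load-bound]
step 5: L[5]=8 C[4]=5 → dur=8, Σ=42 | A=compute:t4 B=load:t5 [load-bound]
step 6: L[6]=2 C[5]=7 → dur=7, Σ=49 | A=load:t6 B=compute:t5 [compute-bound]
step 7: C[6]=2 → dur=2, Σ=51 | A=compute:t6 B=idle [compute-only]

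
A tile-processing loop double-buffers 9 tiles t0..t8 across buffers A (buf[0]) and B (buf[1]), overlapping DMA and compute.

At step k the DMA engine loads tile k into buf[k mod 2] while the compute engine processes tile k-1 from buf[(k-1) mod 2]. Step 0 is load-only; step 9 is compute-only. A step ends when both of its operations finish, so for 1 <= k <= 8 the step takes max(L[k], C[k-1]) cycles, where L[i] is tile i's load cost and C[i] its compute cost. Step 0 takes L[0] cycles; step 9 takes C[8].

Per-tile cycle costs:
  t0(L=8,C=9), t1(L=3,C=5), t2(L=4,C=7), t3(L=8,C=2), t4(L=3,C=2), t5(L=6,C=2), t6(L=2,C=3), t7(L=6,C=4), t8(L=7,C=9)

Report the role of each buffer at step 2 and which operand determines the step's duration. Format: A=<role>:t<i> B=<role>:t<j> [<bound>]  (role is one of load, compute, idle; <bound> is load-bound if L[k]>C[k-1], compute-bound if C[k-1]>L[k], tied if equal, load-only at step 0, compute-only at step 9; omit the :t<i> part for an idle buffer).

k=0 load=t0/8c comp=- wait=8 total=8
k=1 load=t1/3c comp=t0/9c wait=9 total=17
k=2 load=t2/4c comp=t1/5c wait=5 total=22
k=3 load=t3/8c comp=t2/7c wait=8 total=30
k=4 load=t4/3c comp=t3/2c wait=3 total=33
k=5 load=t5/6c comp=t4/2c wait=6 total=39
k=6 load=t6/2c comp=t5/2c wait=2 total=41
k=7 load=t7/6c comp=t6/3c wait=6 total=47
k=8 load=t8/7c comp=t7/4c wait=7 total=54
k=9 load=- comp=t8/9c wait=9 total=63

step 2: A=load:t2 B=compute:t1 [compute-bound]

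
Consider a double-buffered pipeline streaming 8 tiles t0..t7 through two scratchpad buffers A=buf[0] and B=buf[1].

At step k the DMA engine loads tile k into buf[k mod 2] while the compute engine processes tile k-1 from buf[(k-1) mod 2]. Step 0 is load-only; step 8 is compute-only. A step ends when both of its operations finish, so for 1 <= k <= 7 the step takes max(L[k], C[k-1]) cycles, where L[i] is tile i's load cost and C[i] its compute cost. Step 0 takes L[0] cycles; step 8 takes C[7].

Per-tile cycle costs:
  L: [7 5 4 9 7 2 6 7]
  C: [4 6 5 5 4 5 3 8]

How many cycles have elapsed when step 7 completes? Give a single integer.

end_cycle[7] = 51

  0. 7=7c; end=7; A:t0 B:-
  1. max(5,4)=5c; end=12; A:t0 B:t1
  2. max(4,6)=6c; end=18; A:t2 B:t1
  3. max(9,5)=9c; end=27; A:t2 B:t3
  4. max(7,5)=7c; end=34; A:t4 B:t3
  5. max(2,4)=4c; end=38; A:t4 B:t5
  6. max(6,5)=6c; end=44; A:t6 B:t5
  7. max(7,3)=7c; end=51; A:t6 B:t7
  8. 8=8c; end=59; A:t6 B:t7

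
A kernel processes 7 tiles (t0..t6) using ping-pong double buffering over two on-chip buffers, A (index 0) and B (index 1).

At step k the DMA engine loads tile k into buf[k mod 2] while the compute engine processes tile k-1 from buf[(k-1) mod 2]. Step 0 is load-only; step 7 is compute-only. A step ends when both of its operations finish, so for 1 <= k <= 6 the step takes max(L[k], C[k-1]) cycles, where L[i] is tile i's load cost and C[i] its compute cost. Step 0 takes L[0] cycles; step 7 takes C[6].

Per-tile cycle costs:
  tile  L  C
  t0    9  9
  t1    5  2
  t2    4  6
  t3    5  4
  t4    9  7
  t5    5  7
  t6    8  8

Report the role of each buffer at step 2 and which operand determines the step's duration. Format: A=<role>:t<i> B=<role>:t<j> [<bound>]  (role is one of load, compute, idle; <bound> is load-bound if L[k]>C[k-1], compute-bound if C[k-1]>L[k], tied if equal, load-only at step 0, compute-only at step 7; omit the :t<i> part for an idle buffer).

step 2: A=load:t2 B=compute:t1 [load-bound]

[0] DMA t0→A (9c) ∥ CU idle ⇒ 9c, clock 9
[1] DMA t1→B (5c) ∥ CU A:t0 (9c) ⇒ 9c, clock 18
[2] DMA t2→A (4c) ∥ CU B:t1 (2c) ⇒ 4c, clock 22
[3] DMA t3→B (5c) ∥ CU A:t2 (6c) ⇒ 6c, clock 28
[4] DMA t4→A (9c) ∥ CU B:t3 (4c) ⇒ 9c, clock 37
[5] DMA t5→B (5c) ∥ CU A:t4 (7c) ⇒ 7c, clock 44
[6] DMA t6→A (8c) ∥ CU B:t5 (7c) ⇒ 8c, clock 52
[7] DMA idle ∥ CU A:t6 (8c) ⇒ 8c, clock 60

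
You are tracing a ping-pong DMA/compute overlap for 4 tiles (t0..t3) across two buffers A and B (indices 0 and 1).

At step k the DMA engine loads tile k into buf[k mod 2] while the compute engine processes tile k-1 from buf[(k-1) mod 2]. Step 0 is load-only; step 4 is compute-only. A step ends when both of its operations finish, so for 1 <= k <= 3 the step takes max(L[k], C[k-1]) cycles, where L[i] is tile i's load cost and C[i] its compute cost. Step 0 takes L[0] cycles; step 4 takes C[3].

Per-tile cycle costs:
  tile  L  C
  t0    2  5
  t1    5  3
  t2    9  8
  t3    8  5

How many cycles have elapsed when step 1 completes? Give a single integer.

step 0: L[0]=2 → dur=2, Σ=2 | A=load:t0 B=idle [load-only]
step 1: L[1]=5 C[0]=5 → dur=5, Σ=7 | A=compute:t0 B=load:t1 [tied]
step 2: L[2]=9 C[1]=3 → dur=9, Σ=16 | A=load:t2 B=compute:t1 [load-bound]
step 3: L[3]=8 C[2]=8 → dur=8, Σ=24 | A=compute:t2 B=load:t3 [tied]
step 4: C[3]=5 → dur=5, Σ=29 | A=idle B=compute:t3 [compute-only]

end_cycle[1] = 7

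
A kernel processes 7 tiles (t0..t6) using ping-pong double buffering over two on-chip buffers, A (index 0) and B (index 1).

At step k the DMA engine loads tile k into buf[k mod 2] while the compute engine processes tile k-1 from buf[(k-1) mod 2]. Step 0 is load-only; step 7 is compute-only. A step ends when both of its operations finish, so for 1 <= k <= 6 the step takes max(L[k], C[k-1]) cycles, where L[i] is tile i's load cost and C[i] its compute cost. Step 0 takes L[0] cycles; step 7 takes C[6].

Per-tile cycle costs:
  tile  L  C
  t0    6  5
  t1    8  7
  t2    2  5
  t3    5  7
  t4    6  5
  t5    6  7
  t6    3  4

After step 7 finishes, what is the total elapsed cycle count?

end_cycle[7] = 50

k=0 load=t0/6c comp=- wait=6 total=6
k=1 load=t1/8c comp=t0/5c wait=8 total=14
k=2 load=t2/2c comp=t1/7c wait=7 total=21
k=3 load=t3/5c comp=t2/5c wait=5 total=26
k=4 load=t4/6c comp=t3/7c wait=7 total=33
k=5 load=t5/6c comp=t4/5c wait=6 total=39
k=6 load=t6/3c comp=t5/7c wait=7 total=46
k=7 load=- comp=t6/4c wait=4 total=50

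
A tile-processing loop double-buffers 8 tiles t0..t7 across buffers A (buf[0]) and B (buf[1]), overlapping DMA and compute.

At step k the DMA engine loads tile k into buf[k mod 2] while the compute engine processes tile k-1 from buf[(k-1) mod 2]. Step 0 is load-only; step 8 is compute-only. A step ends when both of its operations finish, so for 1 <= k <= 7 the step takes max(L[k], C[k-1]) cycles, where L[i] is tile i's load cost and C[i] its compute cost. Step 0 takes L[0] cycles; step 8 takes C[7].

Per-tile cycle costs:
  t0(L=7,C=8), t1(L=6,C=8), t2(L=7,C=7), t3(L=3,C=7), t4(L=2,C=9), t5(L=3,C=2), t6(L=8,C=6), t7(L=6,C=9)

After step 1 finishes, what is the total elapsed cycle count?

k=0 load=t0/7c comp=- wait=7 total=7
k=1 load=t1/6c comp=t0/8c wait=8 total=15
k=2 load=t2/7c comp=t1/8c wait=8 total=23
k=3 load=t3/3c comp=t2/7c wait=7 total=30
k=4 load=t4/2c comp=t3/7c wait=7 total=37
k=5 load=t5/3c comp=t4/9c wait=9 total=46
k=6 load=t6/8c comp=t5/2c wait=8 total=54
k=7 load=t7/6c comp=t6/6c wait=6 total=60
k=8 load=- comp=t7/9c wait=9 total=69

end_cycle[1] = 15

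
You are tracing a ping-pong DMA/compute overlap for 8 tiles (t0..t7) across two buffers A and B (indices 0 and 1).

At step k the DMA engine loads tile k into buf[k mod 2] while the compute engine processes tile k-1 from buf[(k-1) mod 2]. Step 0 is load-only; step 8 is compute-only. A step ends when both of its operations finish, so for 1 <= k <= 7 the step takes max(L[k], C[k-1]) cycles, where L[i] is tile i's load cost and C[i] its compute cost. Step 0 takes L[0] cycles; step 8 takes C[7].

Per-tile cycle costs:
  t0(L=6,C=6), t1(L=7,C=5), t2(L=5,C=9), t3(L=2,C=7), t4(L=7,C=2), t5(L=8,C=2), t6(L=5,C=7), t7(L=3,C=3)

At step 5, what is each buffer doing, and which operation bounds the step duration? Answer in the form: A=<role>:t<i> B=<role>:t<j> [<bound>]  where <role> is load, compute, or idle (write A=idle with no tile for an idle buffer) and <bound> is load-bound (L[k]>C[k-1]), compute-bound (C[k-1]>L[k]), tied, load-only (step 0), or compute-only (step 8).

step 0: L[0]=6 → dur=6, Σ=6 | A=load:t0 B=idle [load-only]
step 1: L[1]=7 C[0]=6 → dur=7, Σ=13 | A=compute:t0 B=load:t1 [load-bound]
step 2: L[2]=5 C[1]=5 → dur=5, Σ=18 | A=load:t2 B=compute:t1 [tied]
step 3: L[3]=2 C[2]=9 → dur=9, Σ=27 | A=compute:t2 B=load:t3 [compute-bound]
step 4: L[4]=7 C[3]=7 → dur=7, Σ=34 | A=load:t4 B=compute:t3 [tied]
step 5: L[5]=8 C[4]=2 → dur=8, Σ=42 | A=compute:t4 B=load:t5 [load-bound]
step 6: L[6]=5 C[5]=2 → dur=5, Σ=47 | A=load:t6 B=compute:t5 [load-bound]
step 7: L[7]=3 C[6]=7 → dur=7, Σ=54 | A=compute:t6 B=load:t7 [compute-bound]
step 8: C[7]=3 → dur=3, Σ=57 | A=idle B=compute:t7 [compute-only]

step 5: A=compute:t4 B=load:t5 [load-bound]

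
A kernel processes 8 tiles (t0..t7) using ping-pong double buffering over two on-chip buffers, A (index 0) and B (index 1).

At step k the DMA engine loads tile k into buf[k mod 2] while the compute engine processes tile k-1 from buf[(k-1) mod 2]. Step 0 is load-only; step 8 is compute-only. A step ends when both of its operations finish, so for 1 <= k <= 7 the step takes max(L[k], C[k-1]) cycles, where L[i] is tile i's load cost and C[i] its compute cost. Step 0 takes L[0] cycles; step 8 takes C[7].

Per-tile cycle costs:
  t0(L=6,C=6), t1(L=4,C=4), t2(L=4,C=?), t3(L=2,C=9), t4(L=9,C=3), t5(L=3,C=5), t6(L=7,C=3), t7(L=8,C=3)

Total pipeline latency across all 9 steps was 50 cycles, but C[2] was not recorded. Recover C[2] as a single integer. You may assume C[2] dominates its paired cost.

C[2] = 4

step 0 → dur = L[0]=6 = 6
step 1 → dur = max(L[1]=4, C[0]=6) = 6
step 2 → dur = max(L[2]=4, C[1]=4) = 4
step 3 → dur = max(L[3]=2, C[2]=?) = C[2]  (unknown; binding)
step 4 → dur = max(L[4]=9, C[3]=9) = 9
step 5 → dur = max(L[5]=3, C[4]=3) = 3
step 6 → dur = max(L[6]=7, C[5]=5) = 7
step 7 → dur = max(L[7]=8, C[6]=3) = 8
step 8 → dur = C[7]=3 = 3
sum of known step durations = 46
dur[3] = total - known = 50 - 46 = 4
C[2] is the binding max in step 3, so C[2] = dur[3] = 4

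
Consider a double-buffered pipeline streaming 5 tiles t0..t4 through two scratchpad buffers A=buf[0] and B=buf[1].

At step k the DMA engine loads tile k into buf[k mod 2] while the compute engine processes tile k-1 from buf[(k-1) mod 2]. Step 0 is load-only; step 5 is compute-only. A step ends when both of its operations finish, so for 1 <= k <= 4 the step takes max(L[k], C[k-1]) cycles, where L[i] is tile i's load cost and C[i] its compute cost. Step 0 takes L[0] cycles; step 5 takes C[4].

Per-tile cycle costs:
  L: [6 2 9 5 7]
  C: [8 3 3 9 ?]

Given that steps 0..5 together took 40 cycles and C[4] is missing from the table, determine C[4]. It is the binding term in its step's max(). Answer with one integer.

C[4] = 3

step 0 = dur = L[0]=6 = 6
step 1 = dur = max(L[1]=2, C[0]=8) = 8
step 2 = dur = max(L[2]=9, C[1]=3) = 9
step 3 = dur = max(L[3]=5, C[2]=3) = 5
step 4 = dur = max(L[4]=7, C[3]=9) = 9
step 5 = dur = C[4]=? = C[4]  (unknown; binding)
sum of known step durations = 37
dur[5] = total - known = 40 - 37 = 3
C[4] is the binding max in step 5, so C[4] = dur[5] = 3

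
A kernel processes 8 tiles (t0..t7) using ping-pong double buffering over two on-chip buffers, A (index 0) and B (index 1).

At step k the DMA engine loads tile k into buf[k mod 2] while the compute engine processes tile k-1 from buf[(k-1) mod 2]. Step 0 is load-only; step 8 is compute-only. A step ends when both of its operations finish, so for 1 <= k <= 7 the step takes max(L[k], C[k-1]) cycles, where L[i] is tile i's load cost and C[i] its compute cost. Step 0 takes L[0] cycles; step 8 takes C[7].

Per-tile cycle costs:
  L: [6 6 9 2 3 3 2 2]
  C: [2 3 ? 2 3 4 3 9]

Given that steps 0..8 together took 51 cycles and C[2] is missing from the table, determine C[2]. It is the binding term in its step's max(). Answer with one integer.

step 0 = dur = L[0]=6 = 6
step 1 = dur = max(L[1]=6, C[0]=2) = 6
step 2 = dur = max(L[2]=9, C[1]=3) = 9
step 3 = dur = max(L[3]=2, C[2]=?) = C[2]  (unknown; binding)
step 4 = dur = max(L[4]=3, C[3]=2) = 3
step 5 = dur = max(L[5]=3, C[4]=3) = 3
step 6 = dur = max(L[6]=2, C[5]=4) = 4
step 7 = dur = max(L[7]=2, C[6]=3) = 3
step 8 = dur = C[7]=9 = 9
sum of known step durations = 43
dur[3] = total - known = 51 - 43 = 8
C[2] is the binding max in step 3, so C[2] = dur[3] = 8

C[2] = 8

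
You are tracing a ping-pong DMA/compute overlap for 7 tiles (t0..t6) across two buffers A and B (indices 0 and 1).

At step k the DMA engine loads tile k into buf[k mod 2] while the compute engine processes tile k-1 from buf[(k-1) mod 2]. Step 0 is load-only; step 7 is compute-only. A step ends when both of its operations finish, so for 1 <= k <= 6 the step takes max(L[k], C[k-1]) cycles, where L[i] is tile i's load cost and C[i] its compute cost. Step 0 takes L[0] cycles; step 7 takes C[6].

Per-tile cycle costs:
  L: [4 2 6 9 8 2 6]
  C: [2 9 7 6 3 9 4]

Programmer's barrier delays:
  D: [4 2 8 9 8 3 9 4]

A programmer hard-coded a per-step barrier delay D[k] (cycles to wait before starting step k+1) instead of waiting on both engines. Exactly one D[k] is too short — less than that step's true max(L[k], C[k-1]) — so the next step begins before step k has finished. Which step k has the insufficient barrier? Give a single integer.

[0] required=L[0]=4=4 vs D=4 ok
[1] required=max(L[1]=2,C[0]=2)=2 vs D=2 ok
[2] required=max(L[2]=6,C[1]=9)=9 vs D=8 SHORT
[3] required=max(L[3]=9,C[2]=7)=9 vs D=9 ok
[4] required=max(L[4]=8,C[3]=6)=8 vs D=8 ok
[5] required=max(L[5]=2,C[4]=3)=3 vs D=3 ok
[6] required=max(L[6]=6,C[5]=9)=9 vs D=9 ok
[7] required=C[6]=4=4 vs D=4 ok

hazard at step 2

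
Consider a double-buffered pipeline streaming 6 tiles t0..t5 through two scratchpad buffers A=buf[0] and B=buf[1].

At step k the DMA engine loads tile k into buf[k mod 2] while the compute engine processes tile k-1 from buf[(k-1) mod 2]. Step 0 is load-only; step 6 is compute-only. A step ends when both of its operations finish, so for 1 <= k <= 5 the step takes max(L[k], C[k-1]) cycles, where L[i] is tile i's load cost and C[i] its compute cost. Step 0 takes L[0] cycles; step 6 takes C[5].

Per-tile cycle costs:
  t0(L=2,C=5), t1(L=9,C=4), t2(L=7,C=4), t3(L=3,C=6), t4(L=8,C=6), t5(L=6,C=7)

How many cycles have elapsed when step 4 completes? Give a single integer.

end_cycle[4] = 30

  0. 2=2c; end=2; A:t0 B:-
  1. max(9,5)=9c; end=11; A:t0 B:t1
  2. max(7,4)=7c; end=18; A:t2 B:t1
  3. max(3,4)=4c; end=22; A:t2 B:t3
  4. max(8,6)=8c; end=30; A:t4 B:t3
  5. max(6,6)=6c; end=36; A:t4 B:t5
  6. 7=7c; end=43; A:t4 B:t5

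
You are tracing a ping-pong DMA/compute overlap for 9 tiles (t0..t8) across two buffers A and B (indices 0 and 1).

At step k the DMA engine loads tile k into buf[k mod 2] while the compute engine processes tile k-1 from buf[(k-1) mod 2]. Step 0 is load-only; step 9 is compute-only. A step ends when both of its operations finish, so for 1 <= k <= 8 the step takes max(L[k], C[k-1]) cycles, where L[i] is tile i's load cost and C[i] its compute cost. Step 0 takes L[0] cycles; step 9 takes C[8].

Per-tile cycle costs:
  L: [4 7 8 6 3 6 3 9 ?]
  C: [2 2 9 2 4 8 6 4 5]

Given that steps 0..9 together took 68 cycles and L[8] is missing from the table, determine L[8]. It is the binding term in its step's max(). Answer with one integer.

L[8] = 9

step 0 = dur = L[0]=4 = 4
step 1 = dur = max(L[1]=7, C[0]=2) = 7
step 2 = dur = max(L[2]=8, C[1]=2) = 8
step 3 = dur = max(L[3]=6, C[2]=9) = 9
step 4 = dur = max(L[4]=3, C[3]=2) = 3
step 5 = dur = max(L[5]=6, C[4]=4) = 6
step 6 = dur = max(L[6]=3, C[5]=8) = 8
step 7 = dur = max(L[7]=9, C[6]=6) = 9
step 8 = dur = max(L[8]=?, C[7]=4) = L[8]  (unknown; binding)
step 9 = dur = C[8]=5 = 5
sum of known step durations = 59
dur[8] = total - known = 68 - 59 = 9
L[8] is the binding max in step 8, so L[8] = dur[8] = 9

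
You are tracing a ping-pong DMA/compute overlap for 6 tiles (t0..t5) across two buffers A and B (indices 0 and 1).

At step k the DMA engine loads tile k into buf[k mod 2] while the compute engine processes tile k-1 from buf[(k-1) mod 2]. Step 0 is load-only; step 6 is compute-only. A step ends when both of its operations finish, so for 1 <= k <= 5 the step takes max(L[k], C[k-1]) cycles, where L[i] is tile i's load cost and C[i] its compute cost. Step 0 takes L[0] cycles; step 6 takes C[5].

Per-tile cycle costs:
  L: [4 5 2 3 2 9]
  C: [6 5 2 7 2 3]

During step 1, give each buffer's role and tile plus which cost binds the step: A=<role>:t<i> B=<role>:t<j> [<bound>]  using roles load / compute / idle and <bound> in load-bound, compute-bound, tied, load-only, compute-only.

k=0 load=t0/4c comp=- wait=4 total=4
k=1 load=t1/5c comp=t0/6c wait=6 total=10
k=2 load=t2/2c comp=t1/5c wait=5 total=15
k=3 load=t3/3c comp=t2/2c wait=3 total=18
k=4 load=t4/2c comp=t3/7c wait=7 total=25
k=5 load=t5/9c comp=t4/2c wait=9 total=34
k=6 load=- comp=t5/3c wait=3 total=37

step 1: A=compute:t0 B=load:t1 [compute-bound]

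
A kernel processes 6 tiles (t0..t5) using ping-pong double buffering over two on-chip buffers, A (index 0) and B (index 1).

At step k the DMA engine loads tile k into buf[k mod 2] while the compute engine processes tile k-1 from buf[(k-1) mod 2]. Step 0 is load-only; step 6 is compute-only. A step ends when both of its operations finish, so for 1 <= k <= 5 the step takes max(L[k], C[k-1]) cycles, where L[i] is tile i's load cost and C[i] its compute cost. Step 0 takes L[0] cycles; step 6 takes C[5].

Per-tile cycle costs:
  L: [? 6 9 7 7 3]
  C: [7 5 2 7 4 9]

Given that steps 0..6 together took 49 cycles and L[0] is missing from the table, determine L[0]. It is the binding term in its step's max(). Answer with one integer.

step 0 | dur = L[0]=? = L[0]  (unknown; binding)
step 1 | dur = max(L[1]=6, C[0]=7) = 7
step 2 | dur = max(L[2]=9, C[1]=5) = 9
step 3 | dur = max(L[3]=7, C[2]=2) = 7
step 4 | dur = max(L[4]=7, C[3]=7) = 7
step 5 | dur = max(L[5]=3, C[4]=4) = 4
step 6 | dur = C[5]=9 = 9
sum of known step durations = 43
dur[0] = total - known = 49 - 43 = 6
L[0] is the binding max in step 0, so L[0] = dur[0] = 6

L[0] = 6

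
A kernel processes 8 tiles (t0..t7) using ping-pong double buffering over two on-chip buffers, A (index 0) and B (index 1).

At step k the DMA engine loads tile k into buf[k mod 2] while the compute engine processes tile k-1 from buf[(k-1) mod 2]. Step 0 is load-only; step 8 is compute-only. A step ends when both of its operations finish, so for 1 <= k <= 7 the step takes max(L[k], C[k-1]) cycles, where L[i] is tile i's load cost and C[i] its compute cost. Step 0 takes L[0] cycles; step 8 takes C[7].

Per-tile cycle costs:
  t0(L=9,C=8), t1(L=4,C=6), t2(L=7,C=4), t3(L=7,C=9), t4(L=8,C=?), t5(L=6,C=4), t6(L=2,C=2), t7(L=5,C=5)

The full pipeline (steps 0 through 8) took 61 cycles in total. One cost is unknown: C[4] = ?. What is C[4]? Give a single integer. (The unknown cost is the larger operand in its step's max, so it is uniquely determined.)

step 0 → dur = L[0]=9 = 9
step 1 → dur = max(L[1]=4, C[0]=8) = 8
step 2 → dur = max(L[2]=7, C[1]=6) = 7
step 3 → dur = max(L[3]=7, C[2]=4) = 7
step 4 → dur = max(L[4]=8, C[3]=9) = 9
step 5 → dur = max(L[5]=6, C[4]=?) = C[4]  (unknown; binding)
step 6 → dur = max(L[6]=2, C[5]=4) = 4
step 7 → dur = max(L[7]=5, C[6]=2) = 5
step 8 → dur = C[7]=5 = 5
sum of known step durations = 54
dur[5] = total - known = 61 - 54 = 7
C[4] is the binding max in step 5, so C[4] = dur[5] = 7

C[4] = 7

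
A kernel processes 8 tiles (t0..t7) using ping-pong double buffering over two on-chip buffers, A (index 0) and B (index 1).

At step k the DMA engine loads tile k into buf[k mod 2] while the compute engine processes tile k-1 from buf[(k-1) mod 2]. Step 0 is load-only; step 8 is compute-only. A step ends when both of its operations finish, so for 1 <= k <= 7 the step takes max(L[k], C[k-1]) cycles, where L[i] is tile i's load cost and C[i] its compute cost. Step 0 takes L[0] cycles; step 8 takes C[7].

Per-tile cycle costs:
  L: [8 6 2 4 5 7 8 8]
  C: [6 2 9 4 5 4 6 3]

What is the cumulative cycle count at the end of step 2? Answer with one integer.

k=0 load=t0/8c comp=- wait=8 total=8
k=1 load=t1/6c comp=t0/6c wait=6 total=14
k=2 load=t2/2c comp=t1/2c wait=2 total=16
k=3 load=t3/4c comp=t2/9c wait=9 total=25
k=4 load=t4/5c comp=t3/4c wait=5 total=30
k=5 load=t5/7c comp=t4/5c wait=7 total=37
k=6 load=t6/8c comp=t5/4c wait=8 total=45
k=7 load=t7/8c comp=t6/6c wait=8 total=53
k=8 load=- comp=t7/3c wait=3 total=56

end_cycle[2] = 16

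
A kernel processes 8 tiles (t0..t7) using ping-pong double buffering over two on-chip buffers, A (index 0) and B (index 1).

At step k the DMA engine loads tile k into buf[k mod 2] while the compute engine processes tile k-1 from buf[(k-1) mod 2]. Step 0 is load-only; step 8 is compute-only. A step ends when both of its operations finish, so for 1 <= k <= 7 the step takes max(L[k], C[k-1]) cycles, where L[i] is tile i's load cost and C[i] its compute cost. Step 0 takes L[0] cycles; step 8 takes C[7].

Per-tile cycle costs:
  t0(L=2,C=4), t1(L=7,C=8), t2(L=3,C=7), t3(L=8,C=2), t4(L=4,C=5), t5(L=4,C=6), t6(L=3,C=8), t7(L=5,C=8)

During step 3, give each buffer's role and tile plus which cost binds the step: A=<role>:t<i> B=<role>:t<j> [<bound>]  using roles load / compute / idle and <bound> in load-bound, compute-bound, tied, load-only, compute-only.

step 3: A=compute:t2 B=load:t3 [load-bound]

step 0: L[0]=2 → dur=2, Σ=2 | A=load:t0 B=idle [load-only]
step 1: L[1]=7 C[0]=4 → dur=7, Σ=9 | A=compute:t0 B=load:t1 [load-bound]
step 2: L[2]=3 C[1]=8 → dur=8, Σ=17 | A=load:t2 B=compute:t1 [compute-bound]
step 3: L[3]=8 C[2]=7 → dur=8, Σ=25 | A=compute:t2 B=load:t3 [load-bound]
step 4: L[4]=4 C[3]=2 → dur=4, Σ=29 | A=load:t4 B=compute:t3 [load-bound]
step 5: L[5]=4 C[4]=5 → dur=5, Σ=34 | A=compute:t4 B=load:t5 [compute-bound]
step 6: L[6]=3 C[5]=6 → dur=6, Σ=40 | A=load:t6 B=compute:t5 [compute-bound]
step 7: L[7]=5 C[6]=8 → dur=8, Σ=48 | A=compute:t6 B=load:t7 [compute-bound]
step 8: C[7]=8 → dur=8, Σ=56 | A=idle B=compute:t7 [compute-only]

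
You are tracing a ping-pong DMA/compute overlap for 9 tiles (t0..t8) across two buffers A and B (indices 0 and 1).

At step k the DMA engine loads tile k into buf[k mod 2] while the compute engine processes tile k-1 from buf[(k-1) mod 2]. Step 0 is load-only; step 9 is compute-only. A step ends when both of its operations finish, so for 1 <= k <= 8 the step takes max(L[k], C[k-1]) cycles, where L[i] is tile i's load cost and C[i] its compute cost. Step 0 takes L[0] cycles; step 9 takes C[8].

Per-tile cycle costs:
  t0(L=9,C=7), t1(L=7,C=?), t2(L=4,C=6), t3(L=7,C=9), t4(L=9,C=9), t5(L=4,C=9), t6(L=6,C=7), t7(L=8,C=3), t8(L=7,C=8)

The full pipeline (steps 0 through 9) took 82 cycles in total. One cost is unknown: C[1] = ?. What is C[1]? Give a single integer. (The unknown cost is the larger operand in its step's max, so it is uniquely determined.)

C[1] = 9

step 0 → dur = L[0]=9 = 9
step 1 → dur = max(L[1]=7, C[0]=7) = 7
step 2 → dur = max(L[2]=4, C[1]=?) = C[1]  (unknown; binding)
step 3 → dur = max(L[3]=7, C[2]=6) = 7
step 4 → dur = max(L[4]=9, C[3]=9) = 9
step 5 → dur = max(L[5]=4, C[4]=9) = 9
step 6 → dur = max(L[6]=6, C[5]=9) = 9
step 7 → dur = max(L[7]=8, C[6]=7) = 8
step 8 → dur = max(L[8]=7, C[7]=3) = 7
step 9 → dur = C[8]=8 = 8
sum of known step durations = 73
dur[2] = total - known = 82 - 73 = 9
C[1] is the binding max in step 2, so C[1] = dur[2] = 9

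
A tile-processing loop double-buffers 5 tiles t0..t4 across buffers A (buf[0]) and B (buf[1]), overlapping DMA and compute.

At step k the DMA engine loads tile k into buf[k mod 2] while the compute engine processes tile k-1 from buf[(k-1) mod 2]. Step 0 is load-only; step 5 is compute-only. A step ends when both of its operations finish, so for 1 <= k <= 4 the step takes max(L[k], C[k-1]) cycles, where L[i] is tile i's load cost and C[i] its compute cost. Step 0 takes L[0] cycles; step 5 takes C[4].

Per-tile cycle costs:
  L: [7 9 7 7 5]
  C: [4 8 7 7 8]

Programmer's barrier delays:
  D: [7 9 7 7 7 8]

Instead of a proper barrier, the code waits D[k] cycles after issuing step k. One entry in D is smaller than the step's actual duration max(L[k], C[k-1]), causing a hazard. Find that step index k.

hazard at step 2

[0] required=L[0]=7=7 vs D=7 ok
[1] required=max(L[1]=9,C[0]=4)=9 vs D=9 ok
[2] required=max(L[2]=7,C[1]=8)=8 vs D=7 SHORT
[3] required=max(L[3]=7,C[2]=7)=7 vs D=7 ok
[4] required=max(L[4]=5,C[3]=7)=7 vs D=7 ok
[5] required=C[4]=8=8 vs D=8 ok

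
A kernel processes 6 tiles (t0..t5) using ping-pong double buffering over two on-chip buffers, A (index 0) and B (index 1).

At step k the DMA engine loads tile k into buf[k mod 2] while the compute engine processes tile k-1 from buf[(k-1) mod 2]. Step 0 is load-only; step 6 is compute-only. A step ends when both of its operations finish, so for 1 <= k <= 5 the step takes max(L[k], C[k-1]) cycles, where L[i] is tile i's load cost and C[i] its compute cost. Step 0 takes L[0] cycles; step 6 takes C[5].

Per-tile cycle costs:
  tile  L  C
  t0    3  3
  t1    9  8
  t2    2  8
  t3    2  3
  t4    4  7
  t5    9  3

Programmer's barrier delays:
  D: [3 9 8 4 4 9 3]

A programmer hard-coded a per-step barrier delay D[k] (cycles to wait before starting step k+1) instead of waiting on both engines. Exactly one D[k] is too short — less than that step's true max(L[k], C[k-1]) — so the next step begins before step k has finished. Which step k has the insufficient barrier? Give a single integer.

hazard at step 3

k=0 barrier L[0]=3→3c, D[0]=3 ok
k=1 barrier max(L[1]=9,C[0]=3)→9c, D[1]=9 ok
k=2 barrier max(L[2]=2,C[1]=8)→8c, D[2]=8 ok
k=3 barrier max(L[3]=2,C[2]=8)→8c, D[3]=4 SHORT
k=4 barrier max(L[4]=4,C[3]=3)→4c, D[4]=4 ok
k=5 barrier max(L[5]=9,C[4]=7)→9c, D[5]=9 ok
k=6 barrier C[5]=3→3c, D[6]=3 ok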